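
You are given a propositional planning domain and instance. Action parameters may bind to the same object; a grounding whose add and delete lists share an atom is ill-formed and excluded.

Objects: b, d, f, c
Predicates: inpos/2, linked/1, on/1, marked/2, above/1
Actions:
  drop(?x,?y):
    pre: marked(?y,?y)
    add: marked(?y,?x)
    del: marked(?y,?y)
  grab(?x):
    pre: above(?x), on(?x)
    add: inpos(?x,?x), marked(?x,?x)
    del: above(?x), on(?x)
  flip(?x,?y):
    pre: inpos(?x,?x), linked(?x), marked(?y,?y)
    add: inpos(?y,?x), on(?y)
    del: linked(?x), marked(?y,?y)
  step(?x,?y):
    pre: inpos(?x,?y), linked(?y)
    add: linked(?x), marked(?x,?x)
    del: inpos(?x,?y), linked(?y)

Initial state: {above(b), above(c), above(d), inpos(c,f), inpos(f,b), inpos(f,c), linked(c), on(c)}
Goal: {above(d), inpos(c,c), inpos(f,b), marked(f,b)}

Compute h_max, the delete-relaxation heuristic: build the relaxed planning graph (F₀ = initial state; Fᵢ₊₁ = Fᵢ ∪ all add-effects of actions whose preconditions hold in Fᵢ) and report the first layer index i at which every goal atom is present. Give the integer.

F0 = init (8 atoms)
F1 = F0 ∪ {inpos(c,c), linked(f), marked(c,c), marked(f,f)}  (12 atoms)
F2 = F1 ∪ {marked(c,b), marked(c,d), marked(c,f), marked(f,b), marked(f,c), marked(f,d), on(f)}  (19 atoms)
goal ⊆ F2  ⇒  h_max = 2

2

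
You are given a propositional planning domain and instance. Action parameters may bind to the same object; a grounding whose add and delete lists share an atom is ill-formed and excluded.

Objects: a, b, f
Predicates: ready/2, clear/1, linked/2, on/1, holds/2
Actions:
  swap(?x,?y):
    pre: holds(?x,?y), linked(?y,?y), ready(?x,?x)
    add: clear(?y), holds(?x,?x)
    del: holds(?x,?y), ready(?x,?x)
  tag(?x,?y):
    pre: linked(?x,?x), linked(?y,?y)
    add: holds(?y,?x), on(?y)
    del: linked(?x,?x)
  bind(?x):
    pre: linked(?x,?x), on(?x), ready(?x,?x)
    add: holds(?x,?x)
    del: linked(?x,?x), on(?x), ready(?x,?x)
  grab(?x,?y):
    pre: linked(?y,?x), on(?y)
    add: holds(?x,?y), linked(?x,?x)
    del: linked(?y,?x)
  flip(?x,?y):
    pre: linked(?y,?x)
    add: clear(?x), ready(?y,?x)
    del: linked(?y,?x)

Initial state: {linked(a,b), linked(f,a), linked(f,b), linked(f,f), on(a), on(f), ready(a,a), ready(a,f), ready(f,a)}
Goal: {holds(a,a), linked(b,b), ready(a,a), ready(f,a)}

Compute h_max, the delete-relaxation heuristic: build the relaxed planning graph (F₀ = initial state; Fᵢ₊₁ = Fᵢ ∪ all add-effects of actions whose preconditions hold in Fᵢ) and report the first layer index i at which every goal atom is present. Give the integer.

2

F0 = init (9 atoms)
F1 = F0 ∪ {clear(a), clear(b), clear(f), holds(a,f), holds(b,a), holds(b,f), holds(f,f), linked(a,a), linked(b,b), ready(a,b), ready(f,b), ready(f,f)}  (21 atoms)
F2 = F1 ∪ {holds(a,a), holds(a,b), holds(b,b), holds(f,a), holds(f,b), on(b), ready(b,b)}  (28 atoms)
goal ⊆ F2  ⇒  h_max = 2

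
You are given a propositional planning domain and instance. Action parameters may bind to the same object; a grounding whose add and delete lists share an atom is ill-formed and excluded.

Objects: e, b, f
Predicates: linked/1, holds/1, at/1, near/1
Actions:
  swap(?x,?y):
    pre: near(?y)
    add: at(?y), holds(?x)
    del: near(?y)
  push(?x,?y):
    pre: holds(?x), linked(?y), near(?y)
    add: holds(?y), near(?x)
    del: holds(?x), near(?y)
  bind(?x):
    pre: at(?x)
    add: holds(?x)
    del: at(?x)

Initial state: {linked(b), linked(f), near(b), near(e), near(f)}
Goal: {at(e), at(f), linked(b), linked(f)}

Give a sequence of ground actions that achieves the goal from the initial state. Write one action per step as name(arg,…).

swap(e,e); swap(e,f)

1. swap(e,e)  →  {at(e), holds(e), linked(b), linked(f), near(b), near(f)}
2. swap(e,f)  →  {at(e), at(f), holds(e), linked(b), linked(f), near(b)}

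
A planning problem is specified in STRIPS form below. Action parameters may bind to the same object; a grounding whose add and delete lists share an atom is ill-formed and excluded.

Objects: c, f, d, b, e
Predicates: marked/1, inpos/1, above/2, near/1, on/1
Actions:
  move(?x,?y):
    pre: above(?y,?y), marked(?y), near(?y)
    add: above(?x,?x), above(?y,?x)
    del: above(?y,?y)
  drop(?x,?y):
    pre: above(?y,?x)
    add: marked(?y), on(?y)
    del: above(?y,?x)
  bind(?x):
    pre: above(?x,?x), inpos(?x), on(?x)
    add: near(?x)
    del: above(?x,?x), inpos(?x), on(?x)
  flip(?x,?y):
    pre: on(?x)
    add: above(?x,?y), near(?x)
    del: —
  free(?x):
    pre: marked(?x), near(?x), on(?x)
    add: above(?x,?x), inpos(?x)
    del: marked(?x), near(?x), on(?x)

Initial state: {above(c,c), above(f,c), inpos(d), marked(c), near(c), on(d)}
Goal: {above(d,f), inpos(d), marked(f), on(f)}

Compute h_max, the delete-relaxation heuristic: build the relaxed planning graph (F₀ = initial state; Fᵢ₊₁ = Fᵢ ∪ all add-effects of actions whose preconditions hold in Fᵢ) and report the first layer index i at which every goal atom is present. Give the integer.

F0 = init (6 atoms)
F1 = F0 ∪ {above(b,b), above(c,b), above(c,d), above(c,e), above(c,f), above(d,b), above(d,c), above(d,d), above(d,e), above(d,f), above(e,e), above(f,f), marked(f), near(d), on(c), on(f)}  (22 atoms)
goal ⊆ F1  ⇒  h_max = 1

1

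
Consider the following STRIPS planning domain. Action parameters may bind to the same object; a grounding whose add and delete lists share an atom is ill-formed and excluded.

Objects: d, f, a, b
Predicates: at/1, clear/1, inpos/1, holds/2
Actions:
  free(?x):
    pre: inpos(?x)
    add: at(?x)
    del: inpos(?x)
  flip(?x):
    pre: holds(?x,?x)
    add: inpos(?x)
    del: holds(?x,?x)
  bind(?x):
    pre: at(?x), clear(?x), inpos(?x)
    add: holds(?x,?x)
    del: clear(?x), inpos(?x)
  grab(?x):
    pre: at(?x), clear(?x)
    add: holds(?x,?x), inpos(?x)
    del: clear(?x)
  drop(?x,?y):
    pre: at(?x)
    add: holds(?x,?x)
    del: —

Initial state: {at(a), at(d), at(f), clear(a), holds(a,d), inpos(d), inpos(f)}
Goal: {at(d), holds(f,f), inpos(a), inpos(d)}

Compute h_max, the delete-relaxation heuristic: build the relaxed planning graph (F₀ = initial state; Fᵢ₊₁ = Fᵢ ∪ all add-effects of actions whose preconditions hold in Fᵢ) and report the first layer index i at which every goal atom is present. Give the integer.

1

F0 = init (7 atoms)
F1 = F0 ∪ {holds(a,a), holds(d,d), holds(f,f), inpos(a)}  (11 atoms)
goal ⊆ F1  ⇒  h_max = 1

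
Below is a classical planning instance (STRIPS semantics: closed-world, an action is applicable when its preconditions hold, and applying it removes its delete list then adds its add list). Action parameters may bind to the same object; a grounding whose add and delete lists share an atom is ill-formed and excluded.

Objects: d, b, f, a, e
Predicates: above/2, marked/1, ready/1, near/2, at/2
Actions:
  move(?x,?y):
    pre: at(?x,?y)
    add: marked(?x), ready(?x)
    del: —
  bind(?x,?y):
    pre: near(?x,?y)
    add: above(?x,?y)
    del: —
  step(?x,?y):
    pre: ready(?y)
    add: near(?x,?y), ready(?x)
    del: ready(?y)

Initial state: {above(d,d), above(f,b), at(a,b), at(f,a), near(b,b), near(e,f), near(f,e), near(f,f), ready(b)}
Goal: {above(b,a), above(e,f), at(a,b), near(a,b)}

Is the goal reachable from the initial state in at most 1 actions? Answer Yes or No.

No

1. bind(e,f)  →  {above(d,d), above(e,f), above(f,b), at(a,b), at(f,a), near(b,b), near(e,f), near(f,e), near(f,f), ready(b)}
2. step(a,b)  →  {above(d,d), above(e,f), above(f,b), at(a,b), at(f,a), near(a,b), near(b,b), near(e,f), near(f,e), near(f,f), ready(a)}
3. step(b,a)  →  {above(d,d), above(e,f), above(f,b), at(a,b), at(f,a), near(a,b), near(b,a), near(b,b), near(e,f), near(f,e), near(f,f), ready(b)}
4. bind(b,a)  →  {above(b,a), above(d,d), above(e,f), above(f,b), at(a,b), at(f,a), near(a,b), near(b,a), near(b,b), near(e,f), near(f,e), near(f,f), ready(b)}
optimal plan length = 4; 4 > 1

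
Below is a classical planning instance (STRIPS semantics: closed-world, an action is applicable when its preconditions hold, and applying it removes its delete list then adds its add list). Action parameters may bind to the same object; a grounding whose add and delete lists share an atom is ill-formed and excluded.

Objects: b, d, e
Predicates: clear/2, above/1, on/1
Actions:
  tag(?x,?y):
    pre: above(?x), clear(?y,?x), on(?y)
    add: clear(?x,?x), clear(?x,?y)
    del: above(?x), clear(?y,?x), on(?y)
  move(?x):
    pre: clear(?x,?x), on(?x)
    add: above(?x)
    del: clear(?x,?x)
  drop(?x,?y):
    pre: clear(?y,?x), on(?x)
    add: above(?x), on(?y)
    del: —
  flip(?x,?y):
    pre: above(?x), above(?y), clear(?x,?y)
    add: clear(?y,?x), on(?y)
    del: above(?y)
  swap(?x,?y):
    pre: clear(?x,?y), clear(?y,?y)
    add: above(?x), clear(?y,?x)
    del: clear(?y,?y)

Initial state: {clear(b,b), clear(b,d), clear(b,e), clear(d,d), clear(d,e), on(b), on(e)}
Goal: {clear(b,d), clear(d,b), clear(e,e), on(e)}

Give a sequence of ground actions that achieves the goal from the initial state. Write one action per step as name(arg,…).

drop(e,b); tag(e,b); swap(b,d)

1. drop(e,b)  →  {above(e), clear(b,b), clear(b,d), clear(b,e), clear(d,d), clear(d,e), on(b), on(e)}
2. tag(e,b)  →  {clear(b,b), clear(b,d), clear(d,d), clear(d,e), clear(e,b), clear(e,e), on(e)}
3. swap(b,d)  →  {above(b), clear(b,b), clear(b,d), clear(d,b), clear(d,e), clear(e,b), clear(e,e), on(e)}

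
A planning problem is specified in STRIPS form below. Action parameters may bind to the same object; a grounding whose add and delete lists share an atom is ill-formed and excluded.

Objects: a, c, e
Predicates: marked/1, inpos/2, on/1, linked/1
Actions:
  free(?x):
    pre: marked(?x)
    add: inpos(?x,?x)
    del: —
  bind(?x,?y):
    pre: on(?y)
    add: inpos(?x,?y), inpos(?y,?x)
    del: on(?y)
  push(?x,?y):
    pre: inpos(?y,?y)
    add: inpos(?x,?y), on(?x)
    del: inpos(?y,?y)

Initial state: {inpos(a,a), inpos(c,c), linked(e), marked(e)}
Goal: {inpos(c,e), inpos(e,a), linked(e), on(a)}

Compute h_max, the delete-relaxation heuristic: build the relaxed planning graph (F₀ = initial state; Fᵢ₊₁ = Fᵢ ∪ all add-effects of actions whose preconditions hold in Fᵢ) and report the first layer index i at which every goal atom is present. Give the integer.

F0 = init (4 atoms)
F1 = F0 ∪ {inpos(a,c), inpos(c,a), inpos(e,a), inpos(e,c), inpos(e,e), on(a), on(c), on(e)}  (12 atoms)
F2 = F1 ∪ {inpos(a,e), inpos(c,e)}  (14 atoms)
goal ⊆ F2  ⇒  h_max = 2

2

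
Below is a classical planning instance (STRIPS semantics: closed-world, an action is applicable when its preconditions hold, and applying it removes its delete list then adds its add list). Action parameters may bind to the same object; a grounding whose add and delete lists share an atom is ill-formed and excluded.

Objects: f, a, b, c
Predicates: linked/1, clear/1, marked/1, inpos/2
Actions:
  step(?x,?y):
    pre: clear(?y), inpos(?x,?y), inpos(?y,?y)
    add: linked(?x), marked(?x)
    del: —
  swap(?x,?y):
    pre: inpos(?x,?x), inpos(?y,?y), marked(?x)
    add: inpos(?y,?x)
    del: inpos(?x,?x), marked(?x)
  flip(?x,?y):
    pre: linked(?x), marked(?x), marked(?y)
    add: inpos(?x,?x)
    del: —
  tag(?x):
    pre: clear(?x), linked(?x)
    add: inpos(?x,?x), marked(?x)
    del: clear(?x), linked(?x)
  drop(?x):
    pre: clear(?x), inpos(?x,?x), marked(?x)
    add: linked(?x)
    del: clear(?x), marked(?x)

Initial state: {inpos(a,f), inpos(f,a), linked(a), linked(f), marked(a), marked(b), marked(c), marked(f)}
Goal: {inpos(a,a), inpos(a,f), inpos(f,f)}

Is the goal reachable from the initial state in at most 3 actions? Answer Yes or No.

1. flip(f,f)  →  {inpos(a,f), inpos(f,a), inpos(f,f), linked(a), linked(f), marked(a), marked(b), marked(c), marked(f)}
2. flip(a,f)  →  {inpos(a,a), inpos(a,f), inpos(f,a), inpos(f,f), linked(a), linked(f), marked(a), marked(b), marked(c), marked(f)}
optimal plan length = 2; 2 ≤ 3

Yes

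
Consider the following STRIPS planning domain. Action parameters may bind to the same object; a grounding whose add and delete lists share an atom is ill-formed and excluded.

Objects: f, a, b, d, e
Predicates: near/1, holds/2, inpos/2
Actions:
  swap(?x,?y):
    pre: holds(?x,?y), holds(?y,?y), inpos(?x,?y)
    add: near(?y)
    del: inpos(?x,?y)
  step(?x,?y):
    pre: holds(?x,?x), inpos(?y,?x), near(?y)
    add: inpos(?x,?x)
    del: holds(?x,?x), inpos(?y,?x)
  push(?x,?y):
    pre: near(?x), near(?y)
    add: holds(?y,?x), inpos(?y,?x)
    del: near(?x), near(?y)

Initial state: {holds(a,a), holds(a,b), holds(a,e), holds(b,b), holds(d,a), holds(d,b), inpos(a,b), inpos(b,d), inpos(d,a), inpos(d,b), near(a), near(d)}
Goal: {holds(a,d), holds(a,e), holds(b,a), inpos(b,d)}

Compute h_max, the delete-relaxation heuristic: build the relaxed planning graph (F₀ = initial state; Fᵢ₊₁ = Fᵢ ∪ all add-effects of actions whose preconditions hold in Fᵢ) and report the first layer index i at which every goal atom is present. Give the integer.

2

F0 = init (12 atoms)
F1 = F0 ∪ {holds(a,d), holds(d,d), inpos(a,a), inpos(a,d), inpos(b,b), inpos(d,d), near(b)}  (19 atoms)
F2 = F1 ∪ {holds(b,a), holds(b,d), inpos(b,a)}  (22 atoms)
goal ⊆ F2  ⇒  h_max = 2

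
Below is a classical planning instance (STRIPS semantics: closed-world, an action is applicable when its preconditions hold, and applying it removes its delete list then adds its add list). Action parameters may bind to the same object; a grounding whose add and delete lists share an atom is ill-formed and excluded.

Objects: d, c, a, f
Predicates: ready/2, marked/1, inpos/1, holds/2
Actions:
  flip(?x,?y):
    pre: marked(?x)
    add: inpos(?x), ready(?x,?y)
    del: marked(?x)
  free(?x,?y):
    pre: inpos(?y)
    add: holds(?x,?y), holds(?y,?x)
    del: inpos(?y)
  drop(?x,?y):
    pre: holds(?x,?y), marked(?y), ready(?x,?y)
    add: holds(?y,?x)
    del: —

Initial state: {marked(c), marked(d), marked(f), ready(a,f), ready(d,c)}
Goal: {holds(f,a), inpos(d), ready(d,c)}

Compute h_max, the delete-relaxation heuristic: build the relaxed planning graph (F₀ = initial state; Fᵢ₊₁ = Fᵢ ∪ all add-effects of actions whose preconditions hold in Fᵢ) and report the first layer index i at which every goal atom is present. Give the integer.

2

F0 = init (5 atoms)
F1 = F0 ∪ {inpos(c), inpos(d), inpos(f), ready(c,a), ready(c,c), ready(c,d), ready(c,f), ready(d,a), ready(d,d), ready(d,f), ready(f,a), ready(f,c), ready(f,d), ready(f,f)}  (19 atoms)
F2 = F1 ∪ {holds(a,c), holds(a,d), holds(a,f), holds(c,a), holds(c,c), holds(c,d), holds(c,f), holds(d,a), holds(d,c), holds(d,d), holds(d,f), holds(f,a), holds(f,c), holds(f,d), holds(f,f)}  (34 atoms)
goal ⊆ F2  ⇒  h_max = 2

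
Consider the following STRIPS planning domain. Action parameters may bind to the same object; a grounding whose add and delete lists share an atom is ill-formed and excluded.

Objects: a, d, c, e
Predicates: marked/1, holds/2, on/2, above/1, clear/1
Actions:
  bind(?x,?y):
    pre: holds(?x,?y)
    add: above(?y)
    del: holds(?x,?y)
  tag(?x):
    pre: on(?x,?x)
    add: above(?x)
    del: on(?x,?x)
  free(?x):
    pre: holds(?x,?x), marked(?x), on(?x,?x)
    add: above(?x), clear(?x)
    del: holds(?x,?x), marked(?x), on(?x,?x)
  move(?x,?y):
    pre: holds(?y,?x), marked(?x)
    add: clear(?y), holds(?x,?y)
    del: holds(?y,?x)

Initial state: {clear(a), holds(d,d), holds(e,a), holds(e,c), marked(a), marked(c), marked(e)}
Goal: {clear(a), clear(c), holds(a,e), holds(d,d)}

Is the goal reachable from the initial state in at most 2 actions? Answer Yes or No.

No

1. move(a,e)  →  {clear(a), clear(e), holds(a,e), holds(d,d), holds(e,c), marked(a), marked(c), marked(e)}
2. move(c,e)  →  {clear(a), clear(e), holds(a,e), holds(c,e), holds(d,d), marked(a), marked(c), marked(e)}
3. move(e,c)  →  {clear(a), clear(c), clear(e), holds(a,e), holds(d,d), holds(e,c), marked(a), marked(c), marked(e)}
optimal plan length = 3; 3 > 2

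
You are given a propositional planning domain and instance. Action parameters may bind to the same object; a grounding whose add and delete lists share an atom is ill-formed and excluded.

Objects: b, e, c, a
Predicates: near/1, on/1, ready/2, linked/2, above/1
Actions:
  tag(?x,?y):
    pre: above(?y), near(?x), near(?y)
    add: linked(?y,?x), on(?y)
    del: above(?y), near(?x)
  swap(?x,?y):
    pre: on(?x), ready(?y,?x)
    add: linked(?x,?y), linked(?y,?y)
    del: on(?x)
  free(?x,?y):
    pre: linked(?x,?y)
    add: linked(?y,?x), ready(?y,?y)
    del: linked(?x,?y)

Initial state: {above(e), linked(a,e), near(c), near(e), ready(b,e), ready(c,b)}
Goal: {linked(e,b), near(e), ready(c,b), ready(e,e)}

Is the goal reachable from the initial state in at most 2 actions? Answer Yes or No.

No

1. tag(c,e)  →  {linked(a,e), linked(e,c), near(e), on(e), ready(b,e), ready(c,b)}
2. swap(e,b)  →  {linked(a,e), linked(b,b), linked(e,b), linked(e,c), near(e), ready(b,e), ready(c,b)}
3. free(a,e)  →  {linked(b,b), linked(e,a), linked(e,b), linked(e,c), near(e), ready(b,e), ready(c,b), ready(e,e)}
optimal plan length = 3; 3 > 2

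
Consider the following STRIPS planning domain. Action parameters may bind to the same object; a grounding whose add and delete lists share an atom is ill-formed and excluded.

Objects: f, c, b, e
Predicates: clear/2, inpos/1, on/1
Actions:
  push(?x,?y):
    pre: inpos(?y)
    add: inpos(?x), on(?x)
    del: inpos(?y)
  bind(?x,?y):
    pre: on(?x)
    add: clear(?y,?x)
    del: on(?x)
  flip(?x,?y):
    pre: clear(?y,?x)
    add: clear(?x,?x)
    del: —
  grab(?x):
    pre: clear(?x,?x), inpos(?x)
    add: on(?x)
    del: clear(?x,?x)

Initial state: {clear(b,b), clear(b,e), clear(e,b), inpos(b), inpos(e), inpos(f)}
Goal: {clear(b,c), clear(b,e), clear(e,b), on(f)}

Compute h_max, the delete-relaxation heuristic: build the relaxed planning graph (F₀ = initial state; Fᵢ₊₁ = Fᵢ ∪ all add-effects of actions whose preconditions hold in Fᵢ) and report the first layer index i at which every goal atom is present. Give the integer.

F0 = init (6 atoms)
F1 = F0 ∪ {clear(e,e), inpos(c), on(b), on(c), on(e), on(f)}  (12 atoms)
F2 = F1 ∪ {clear(b,c), clear(b,f), clear(c,b), clear(c,c), clear(c,e), clear(c,f), clear(e,c), clear(e,f), clear(f,b), clear(f,c), clear(f,e), clear(f,f)}  (24 atoms)
goal ⊆ F2  ⇒  h_max = 2

2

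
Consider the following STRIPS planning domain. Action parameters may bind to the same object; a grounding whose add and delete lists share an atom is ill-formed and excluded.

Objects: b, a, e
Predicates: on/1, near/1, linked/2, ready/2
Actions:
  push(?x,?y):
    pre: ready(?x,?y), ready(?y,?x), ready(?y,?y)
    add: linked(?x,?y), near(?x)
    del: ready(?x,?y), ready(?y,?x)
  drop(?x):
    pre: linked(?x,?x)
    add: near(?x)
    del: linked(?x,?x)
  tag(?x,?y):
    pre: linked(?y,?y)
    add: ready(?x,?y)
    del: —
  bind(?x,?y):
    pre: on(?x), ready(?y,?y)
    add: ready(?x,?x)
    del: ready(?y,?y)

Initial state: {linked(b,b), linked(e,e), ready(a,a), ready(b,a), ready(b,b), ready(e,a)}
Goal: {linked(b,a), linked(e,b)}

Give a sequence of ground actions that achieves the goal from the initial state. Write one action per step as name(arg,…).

tag(b,e); tag(a,b); push(b,a); tag(e,b); push(e,b)

1. tag(b,e)  →  {linked(b,b), linked(e,e), ready(a,a), ready(b,a), ready(b,b), ready(b,e), ready(e,a)}
2. tag(a,b)  →  {linked(b,b), linked(e,e), ready(a,a), ready(a,b), ready(b,a), ready(b,b), ready(b,e), ready(e,a)}
3. push(b,a)  →  {linked(b,a), linked(b,b), linked(e,e), near(b), ready(a,a), ready(b,b), ready(b,e), ready(e,a)}
4. tag(e,b)  →  {linked(b,a), linked(b,b), linked(e,e), near(b), ready(a,a), ready(b,b), ready(b,e), ready(e,a), ready(e,b)}
5. push(e,b)  →  {linked(b,a), linked(b,b), linked(e,b), linked(e,e), near(b), near(e), ready(a,a), ready(b,b), ready(e,a)}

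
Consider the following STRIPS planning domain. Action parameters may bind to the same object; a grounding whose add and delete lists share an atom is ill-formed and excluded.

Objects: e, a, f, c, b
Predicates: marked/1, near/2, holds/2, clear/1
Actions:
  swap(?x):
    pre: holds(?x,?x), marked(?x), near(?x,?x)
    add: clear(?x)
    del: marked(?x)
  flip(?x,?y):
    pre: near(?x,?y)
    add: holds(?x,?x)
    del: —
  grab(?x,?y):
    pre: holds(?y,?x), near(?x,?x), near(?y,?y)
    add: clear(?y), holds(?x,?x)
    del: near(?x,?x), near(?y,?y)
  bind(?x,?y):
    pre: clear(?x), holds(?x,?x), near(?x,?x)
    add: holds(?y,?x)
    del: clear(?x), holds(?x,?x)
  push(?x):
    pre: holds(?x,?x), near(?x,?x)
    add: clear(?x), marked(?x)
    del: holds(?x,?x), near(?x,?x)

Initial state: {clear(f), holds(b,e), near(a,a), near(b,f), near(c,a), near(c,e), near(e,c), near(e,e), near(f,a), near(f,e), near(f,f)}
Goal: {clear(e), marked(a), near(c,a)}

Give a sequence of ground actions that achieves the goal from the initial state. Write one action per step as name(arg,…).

1. flip(e,e)  →  {clear(f), holds(b,e), holds(e,e), near(a,a), near(b,f), near(c,a), near(c,e), near(e,c), near(e,e), near(f,a), near(f,e), near(f,f)}
2. flip(a,a)  →  {clear(f), holds(a,a), holds(b,e), holds(e,e), near(a,a), near(b,f), near(c,a), near(c,e), near(e,c), near(e,e), near(f,a), near(f,e), near(f,f)}
3. grab(e,e)  →  {clear(e), clear(f), holds(a,a), holds(b,e), holds(e,e), near(a,a), near(b,f), near(c,a), near(c,e), near(e,c), near(f,a), near(f,e), near(f,f)}
4. push(a)  →  {clear(a), clear(e), clear(f), holds(b,e), holds(e,e), marked(a), near(b,f), near(c,a), near(c,e), near(e,c), near(f,a), near(f,e), near(f,f)}

flip(e,e); flip(a,a); grab(e,e); push(a)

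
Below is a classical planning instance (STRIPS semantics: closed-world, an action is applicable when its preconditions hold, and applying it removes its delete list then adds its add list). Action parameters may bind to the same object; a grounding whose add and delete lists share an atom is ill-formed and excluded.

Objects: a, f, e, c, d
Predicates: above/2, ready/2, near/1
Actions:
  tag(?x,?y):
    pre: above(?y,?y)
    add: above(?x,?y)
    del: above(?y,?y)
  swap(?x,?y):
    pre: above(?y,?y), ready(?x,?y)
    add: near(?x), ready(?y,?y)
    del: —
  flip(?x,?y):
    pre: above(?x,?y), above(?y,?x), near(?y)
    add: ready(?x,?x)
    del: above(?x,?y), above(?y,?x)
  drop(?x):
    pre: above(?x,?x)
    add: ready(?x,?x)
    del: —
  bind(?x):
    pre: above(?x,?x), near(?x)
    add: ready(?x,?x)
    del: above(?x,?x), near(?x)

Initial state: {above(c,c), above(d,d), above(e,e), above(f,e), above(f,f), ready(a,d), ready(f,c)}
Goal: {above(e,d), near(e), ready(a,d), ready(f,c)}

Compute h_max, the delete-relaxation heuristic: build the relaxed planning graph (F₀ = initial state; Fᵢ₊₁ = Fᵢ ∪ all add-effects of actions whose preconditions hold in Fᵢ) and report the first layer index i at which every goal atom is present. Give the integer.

2

F0 = init (7 atoms)
F1 = F0 ∪ {above(a,c), above(a,d), above(a,e), above(a,f), above(c,d), above(c,e), above(c,f), above(d,c), above(d,e), above(d,f), above(e,c), above(e,d), above(e,f), above(f,c), above(f,d), near(a), near(f), ready(c,c), ready(d,d), ready(e,e), ready(f,f)}  (28 atoms)
F2 = F1 ∪ {near(c), near(d), near(e)}  (31 atoms)
goal ⊆ F2  ⇒  h_max = 2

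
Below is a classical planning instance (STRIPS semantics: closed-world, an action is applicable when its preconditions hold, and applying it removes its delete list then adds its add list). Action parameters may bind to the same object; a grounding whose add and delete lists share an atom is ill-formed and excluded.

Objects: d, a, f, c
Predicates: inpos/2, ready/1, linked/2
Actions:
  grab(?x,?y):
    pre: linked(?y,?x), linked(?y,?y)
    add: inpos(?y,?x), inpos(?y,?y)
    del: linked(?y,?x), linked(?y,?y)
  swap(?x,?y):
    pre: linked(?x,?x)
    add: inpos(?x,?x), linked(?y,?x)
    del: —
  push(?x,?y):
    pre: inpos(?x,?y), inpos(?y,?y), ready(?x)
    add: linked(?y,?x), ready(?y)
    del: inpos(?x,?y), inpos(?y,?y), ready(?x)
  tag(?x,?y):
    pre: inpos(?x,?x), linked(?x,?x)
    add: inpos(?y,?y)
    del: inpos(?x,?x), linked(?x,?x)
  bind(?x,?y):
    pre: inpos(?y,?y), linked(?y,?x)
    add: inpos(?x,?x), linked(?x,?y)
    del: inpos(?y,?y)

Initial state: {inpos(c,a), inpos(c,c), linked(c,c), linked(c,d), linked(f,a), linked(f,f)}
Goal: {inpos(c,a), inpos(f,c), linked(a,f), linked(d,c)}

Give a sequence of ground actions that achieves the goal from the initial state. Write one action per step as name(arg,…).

swap(f,a); swap(c,d); swap(c,f); grab(c,f)

1. swap(f,a)  →  {inpos(c,a), inpos(c,c), inpos(f,f), linked(a,f), linked(c,c), linked(c,d), linked(f,a), linked(f,f)}
2. swap(c,d)  →  {inpos(c,a), inpos(c,c), inpos(f,f), linked(a,f), linked(c,c), linked(c,d), linked(d,c), linked(f,a), linked(f,f)}
3. swap(c,f)  →  {inpos(c,a), inpos(c,c), inpos(f,f), linked(a,f), linked(c,c), linked(c,d), linked(d,c), linked(f,a), linked(f,c), linked(f,f)}
4. grab(c,f)  →  {inpos(c,a), inpos(c,c), inpos(f,c), inpos(f,f), linked(a,f), linked(c,c), linked(c,d), linked(d,c), linked(f,a)}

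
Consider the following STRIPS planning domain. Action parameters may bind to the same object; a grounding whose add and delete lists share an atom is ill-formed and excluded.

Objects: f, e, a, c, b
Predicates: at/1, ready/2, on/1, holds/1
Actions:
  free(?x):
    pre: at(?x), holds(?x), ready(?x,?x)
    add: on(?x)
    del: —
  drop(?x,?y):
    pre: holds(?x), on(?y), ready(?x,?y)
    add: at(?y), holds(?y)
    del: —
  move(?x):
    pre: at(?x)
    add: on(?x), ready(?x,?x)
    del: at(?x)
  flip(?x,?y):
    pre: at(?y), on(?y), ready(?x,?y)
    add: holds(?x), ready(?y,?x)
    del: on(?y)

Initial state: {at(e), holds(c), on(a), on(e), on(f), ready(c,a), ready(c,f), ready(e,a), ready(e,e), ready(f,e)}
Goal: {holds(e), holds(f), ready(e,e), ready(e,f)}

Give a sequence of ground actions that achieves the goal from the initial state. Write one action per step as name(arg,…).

drop(c,f); drop(f,e); flip(f,e)

1. drop(c,f)  →  {at(e), at(f), holds(c), holds(f), on(a), on(e), on(f), ready(c,a), ready(c,f), ready(e,a), ready(e,e), ready(f,e)}
2. drop(f,e)  →  {at(e), at(f), holds(c), holds(e), holds(f), on(a), on(e), on(f), ready(c,a), ready(c,f), ready(e,a), ready(e,e), ready(f,e)}
3. flip(f,e)  →  {at(e), at(f), holds(c), holds(e), holds(f), on(a), on(f), ready(c,a), ready(c,f), ready(e,a), ready(e,e), ready(e,f), ready(f,e)}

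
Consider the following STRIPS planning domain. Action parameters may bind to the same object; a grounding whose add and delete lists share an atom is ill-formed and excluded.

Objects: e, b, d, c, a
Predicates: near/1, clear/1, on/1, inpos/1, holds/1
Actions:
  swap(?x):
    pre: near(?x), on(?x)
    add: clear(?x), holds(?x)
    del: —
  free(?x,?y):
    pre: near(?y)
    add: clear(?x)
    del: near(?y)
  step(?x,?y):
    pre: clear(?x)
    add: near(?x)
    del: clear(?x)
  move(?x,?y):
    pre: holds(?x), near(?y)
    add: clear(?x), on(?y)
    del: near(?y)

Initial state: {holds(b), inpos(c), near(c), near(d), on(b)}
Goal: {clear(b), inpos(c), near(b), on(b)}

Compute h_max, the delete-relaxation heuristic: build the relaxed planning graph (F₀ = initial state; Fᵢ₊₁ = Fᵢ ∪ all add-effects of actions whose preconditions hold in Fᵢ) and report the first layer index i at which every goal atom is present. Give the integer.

2

F0 = init (5 atoms)
F1 = F0 ∪ {clear(a), clear(b), clear(c), clear(d), clear(e), on(c), on(d)}  (12 atoms)
F2 = F1 ∪ {holds(c), holds(d), near(a), near(b), near(e)}  (17 atoms)
goal ⊆ F2  ⇒  h_max = 2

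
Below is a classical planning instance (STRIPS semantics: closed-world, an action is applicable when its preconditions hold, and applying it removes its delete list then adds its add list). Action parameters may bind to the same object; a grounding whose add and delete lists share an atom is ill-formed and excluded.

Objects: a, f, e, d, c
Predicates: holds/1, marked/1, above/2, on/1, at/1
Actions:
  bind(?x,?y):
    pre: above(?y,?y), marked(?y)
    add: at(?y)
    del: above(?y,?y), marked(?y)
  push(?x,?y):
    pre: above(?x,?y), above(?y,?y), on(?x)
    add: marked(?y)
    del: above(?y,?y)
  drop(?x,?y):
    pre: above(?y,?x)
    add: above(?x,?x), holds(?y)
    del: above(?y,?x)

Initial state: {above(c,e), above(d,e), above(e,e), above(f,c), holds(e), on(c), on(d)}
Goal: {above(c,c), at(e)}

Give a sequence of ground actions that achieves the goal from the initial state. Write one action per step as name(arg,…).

1. push(d,e)  →  {above(c,e), above(d,e), above(f,c), holds(e), marked(e), on(c), on(d)}
2. drop(e,d)  →  {above(c,e), above(e,e), above(f,c), holds(d), holds(e), marked(e), on(c), on(d)}
3. bind(a,e)  →  {above(c,e), above(f,c), at(e), holds(d), holds(e), on(c), on(d)}
4. drop(c,f)  →  {above(c,c), above(c,e), at(e), holds(d), holds(e), holds(f), on(c), on(d)}

push(d,e); drop(e,d); bind(a,e); drop(c,f)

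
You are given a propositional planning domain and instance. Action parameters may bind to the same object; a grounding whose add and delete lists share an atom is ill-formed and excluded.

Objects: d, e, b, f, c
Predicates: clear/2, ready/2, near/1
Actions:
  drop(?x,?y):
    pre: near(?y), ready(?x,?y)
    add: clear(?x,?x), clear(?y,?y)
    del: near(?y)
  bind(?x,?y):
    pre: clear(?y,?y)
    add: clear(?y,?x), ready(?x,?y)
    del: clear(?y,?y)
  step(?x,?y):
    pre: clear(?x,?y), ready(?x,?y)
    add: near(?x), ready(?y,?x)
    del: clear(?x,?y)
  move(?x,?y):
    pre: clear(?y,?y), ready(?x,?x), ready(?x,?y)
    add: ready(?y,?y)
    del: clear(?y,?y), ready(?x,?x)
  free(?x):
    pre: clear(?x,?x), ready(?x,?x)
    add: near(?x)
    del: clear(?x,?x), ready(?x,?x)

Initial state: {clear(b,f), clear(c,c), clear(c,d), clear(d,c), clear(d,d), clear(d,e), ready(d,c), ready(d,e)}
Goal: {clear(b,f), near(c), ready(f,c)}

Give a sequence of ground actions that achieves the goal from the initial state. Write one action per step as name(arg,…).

1. bind(f,c)  →  {clear(b,f), clear(c,d), clear(c,f), clear(d,c), clear(d,d), clear(d,e), ready(d,c), ready(d,e), ready(f,c)}
2. bind(c,d)  →  {clear(b,f), clear(c,d), clear(c,f), clear(d,c), clear(d,e), ready(c,d), ready(d,c), ready(d,e), ready(f,c)}
3. step(c,d)  →  {clear(b,f), clear(c,f), clear(d,c), clear(d,e), near(c), ready(c,d), ready(d,c), ready(d,e), ready(f,c)}

bind(f,c); bind(c,d); step(c,d)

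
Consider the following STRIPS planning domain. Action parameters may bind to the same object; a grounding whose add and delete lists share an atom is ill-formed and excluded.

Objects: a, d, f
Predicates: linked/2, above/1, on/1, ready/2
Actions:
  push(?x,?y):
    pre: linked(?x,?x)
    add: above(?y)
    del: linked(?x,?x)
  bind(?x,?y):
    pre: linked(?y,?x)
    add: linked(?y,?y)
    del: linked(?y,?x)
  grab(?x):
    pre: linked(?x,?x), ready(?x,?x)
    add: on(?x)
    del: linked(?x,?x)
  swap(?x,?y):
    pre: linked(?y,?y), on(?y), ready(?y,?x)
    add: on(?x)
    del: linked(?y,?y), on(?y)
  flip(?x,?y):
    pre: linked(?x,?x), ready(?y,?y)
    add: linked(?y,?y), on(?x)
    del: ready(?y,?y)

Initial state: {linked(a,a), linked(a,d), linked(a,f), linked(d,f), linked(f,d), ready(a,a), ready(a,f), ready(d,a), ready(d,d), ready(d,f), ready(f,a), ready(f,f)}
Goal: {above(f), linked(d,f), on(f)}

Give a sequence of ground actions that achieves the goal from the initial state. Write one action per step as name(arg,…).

1. push(a,f)  →  {above(f), linked(a,d), linked(a,f), linked(d,f), linked(f,d), ready(a,a), ready(a,f), ready(d,a), ready(d,d), ready(d,f), ready(f,a), ready(f,f)}
2. bind(d,f)  →  {above(f), linked(a,d), linked(a,f), linked(d,f), linked(f,f), ready(a,a), ready(a,f), ready(d,a), ready(d,d), ready(d,f), ready(f,a), ready(f,f)}
3. grab(f)  →  {above(f), linked(a,d), linked(a,f), linked(d,f), on(f), ready(a,a), ready(a,f), ready(d,a), ready(d,d), ready(d,f), ready(f,a), ready(f,f)}

push(a,f); bind(d,f); grab(f)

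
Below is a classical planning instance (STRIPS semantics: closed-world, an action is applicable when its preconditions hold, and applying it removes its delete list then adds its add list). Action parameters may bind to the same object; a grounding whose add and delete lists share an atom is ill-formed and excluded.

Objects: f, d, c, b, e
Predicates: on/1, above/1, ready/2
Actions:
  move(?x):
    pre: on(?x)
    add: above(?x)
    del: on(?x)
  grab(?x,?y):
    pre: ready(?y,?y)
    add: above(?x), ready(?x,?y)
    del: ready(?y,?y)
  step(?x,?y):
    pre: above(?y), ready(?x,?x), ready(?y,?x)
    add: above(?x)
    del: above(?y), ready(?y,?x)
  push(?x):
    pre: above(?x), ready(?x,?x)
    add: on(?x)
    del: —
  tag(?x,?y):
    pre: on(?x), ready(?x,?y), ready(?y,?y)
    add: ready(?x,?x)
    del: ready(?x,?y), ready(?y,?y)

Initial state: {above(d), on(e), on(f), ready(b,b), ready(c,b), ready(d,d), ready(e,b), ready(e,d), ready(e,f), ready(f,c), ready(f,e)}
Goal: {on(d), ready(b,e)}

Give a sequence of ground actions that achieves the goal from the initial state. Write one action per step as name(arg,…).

push(d); tag(e,d); grab(b,e)

1. push(d)  →  {above(d), on(d), on(e), on(f), ready(b,b), ready(c,b), ready(d,d), ready(e,b), ready(e,d), ready(e,f), ready(f,c), ready(f,e)}
2. tag(e,d)  →  {above(d), on(d), on(e), on(f), ready(b,b), ready(c,b), ready(e,b), ready(e,e), ready(e,f), ready(f,c), ready(f,e)}
3. grab(b,e)  →  {above(b), above(d), on(d), on(e), on(f), ready(b,b), ready(b,e), ready(c,b), ready(e,b), ready(e,f), ready(f,c), ready(f,e)}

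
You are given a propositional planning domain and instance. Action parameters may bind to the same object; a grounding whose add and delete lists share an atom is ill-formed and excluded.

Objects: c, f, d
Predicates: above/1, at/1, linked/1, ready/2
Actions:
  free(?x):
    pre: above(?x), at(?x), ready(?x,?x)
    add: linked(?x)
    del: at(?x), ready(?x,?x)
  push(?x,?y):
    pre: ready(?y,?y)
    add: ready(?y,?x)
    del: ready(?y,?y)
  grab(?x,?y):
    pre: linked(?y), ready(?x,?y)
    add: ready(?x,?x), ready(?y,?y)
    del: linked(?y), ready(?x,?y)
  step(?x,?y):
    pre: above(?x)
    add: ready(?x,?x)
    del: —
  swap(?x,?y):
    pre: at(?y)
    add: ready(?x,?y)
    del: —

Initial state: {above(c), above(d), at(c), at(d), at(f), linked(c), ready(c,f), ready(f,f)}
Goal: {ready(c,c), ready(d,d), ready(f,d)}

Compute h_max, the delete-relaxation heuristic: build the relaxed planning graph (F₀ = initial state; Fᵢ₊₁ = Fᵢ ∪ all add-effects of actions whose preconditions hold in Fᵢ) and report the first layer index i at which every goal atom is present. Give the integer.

1

F0 = init (8 atoms)
F1 = F0 ∪ {ready(c,c), ready(c,d), ready(d,c), ready(d,d), ready(d,f), ready(f,c), ready(f,d)}  (15 atoms)
goal ⊆ F1  ⇒  h_max = 1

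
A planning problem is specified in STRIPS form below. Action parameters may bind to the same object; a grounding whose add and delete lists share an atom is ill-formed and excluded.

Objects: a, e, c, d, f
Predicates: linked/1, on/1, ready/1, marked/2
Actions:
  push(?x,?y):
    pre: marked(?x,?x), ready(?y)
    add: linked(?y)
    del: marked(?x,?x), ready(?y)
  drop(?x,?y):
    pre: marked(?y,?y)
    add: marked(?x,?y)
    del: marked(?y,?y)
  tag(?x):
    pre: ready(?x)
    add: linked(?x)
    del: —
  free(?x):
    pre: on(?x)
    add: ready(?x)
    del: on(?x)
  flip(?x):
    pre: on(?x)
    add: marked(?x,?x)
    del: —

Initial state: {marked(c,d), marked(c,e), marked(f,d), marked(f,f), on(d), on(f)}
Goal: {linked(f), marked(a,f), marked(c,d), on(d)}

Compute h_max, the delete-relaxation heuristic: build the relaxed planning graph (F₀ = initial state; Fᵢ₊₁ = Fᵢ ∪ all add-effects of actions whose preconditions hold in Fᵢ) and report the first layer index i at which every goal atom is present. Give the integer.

F0 = init (6 atoms)
F1 = F0 ∪ {marked(a,f), marked(c,f), marked(d,d), marked(d,f), marked(e,f), ready(d), ready(f)}  (13 atoms)
F2 = F1 ∪ {linked(d), linked(f), marked(a,d), marked(e,d)}  (17 atoms)
goal ⊆ F2  ⇒  h_max = 2

2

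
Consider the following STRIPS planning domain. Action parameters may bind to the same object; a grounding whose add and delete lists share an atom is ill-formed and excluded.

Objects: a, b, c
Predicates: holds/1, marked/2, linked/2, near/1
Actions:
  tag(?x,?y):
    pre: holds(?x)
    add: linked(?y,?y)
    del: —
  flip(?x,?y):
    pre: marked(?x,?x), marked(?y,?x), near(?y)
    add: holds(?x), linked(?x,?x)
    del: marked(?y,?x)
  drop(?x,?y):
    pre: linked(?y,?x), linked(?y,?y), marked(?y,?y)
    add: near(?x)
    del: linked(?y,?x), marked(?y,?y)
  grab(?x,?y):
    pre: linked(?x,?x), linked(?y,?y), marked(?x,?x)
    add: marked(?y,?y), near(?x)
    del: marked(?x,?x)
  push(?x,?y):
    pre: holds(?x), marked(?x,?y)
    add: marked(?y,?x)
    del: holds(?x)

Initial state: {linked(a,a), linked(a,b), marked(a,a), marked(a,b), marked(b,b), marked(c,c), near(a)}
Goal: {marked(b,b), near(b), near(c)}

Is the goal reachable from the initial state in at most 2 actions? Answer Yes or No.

1. flip(a,a)  →  {holds(a), linked(a,a), linked(a,b), marked(a,b), marked(b,b), marked(c,c), near(a)}
2. tag(a,c)  →  {holds(a), linked(a,a), linked(a,b), linked(c,c), marked(a,b), marked(b,b), marked(c,c), near(a)}
3. grab(c,a)  →  {holds(a), linked(a,a), linked(a,b), linked(c,c), marked(a,a), marked(a,b), marked(b,b), near(a), near(c)}
4. drop(b,a)  →  {holds(a), linked(a,a), linked(c,c), marked(a,b), marked(b,b), near(a), near(b), near(c)}
optimal plan length = 4; 4 > 2

No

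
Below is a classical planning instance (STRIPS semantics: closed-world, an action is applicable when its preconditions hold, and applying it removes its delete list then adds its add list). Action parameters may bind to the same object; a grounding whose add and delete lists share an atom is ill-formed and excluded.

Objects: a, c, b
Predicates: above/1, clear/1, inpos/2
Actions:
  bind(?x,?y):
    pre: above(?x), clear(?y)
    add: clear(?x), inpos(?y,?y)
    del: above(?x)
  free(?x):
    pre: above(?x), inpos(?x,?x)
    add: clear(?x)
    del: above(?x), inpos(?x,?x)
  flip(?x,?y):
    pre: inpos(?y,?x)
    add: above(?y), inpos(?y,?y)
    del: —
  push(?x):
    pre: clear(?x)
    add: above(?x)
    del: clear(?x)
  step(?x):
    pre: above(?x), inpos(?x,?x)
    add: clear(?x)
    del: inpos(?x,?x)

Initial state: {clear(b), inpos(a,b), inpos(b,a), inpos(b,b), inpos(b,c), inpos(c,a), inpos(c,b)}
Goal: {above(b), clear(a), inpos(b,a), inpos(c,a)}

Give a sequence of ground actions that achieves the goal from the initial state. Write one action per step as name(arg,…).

1. flip(a,b)  →  {above(b), clear(b), inpos(a,b), inpos(b,a), inpos(b,b), inpos(b,c), inpos(c,a), inpos(c,b)}
2. flip(b,a)  →  {above(a), above(b), clear(b), inpos(a,a), inpos(a,b), inpos(b,a), inpos(b,b), inpos(b,c), inpos(c,a), inpos(c,b)}
3. bind(a,b)  →  {above(b), clear(a), clear(b), inpos(a,a), inpos(a,b), inpos(b,a), inpos(b,b), inpos(b,c), inpos(c,a), inpos(c,b)}

flip(a,b); flip(b,a); bind(a,b)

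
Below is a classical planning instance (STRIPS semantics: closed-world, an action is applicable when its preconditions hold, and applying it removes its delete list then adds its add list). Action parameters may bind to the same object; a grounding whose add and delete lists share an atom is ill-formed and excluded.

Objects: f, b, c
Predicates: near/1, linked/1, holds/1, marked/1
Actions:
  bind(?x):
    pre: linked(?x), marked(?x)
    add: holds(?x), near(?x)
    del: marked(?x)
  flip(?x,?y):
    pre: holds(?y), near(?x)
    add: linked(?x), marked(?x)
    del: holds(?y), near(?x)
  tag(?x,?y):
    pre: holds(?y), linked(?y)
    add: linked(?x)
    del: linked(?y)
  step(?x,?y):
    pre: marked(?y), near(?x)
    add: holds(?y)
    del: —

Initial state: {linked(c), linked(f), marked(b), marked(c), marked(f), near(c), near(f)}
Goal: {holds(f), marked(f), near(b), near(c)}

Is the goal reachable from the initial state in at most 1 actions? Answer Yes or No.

No

1. step(f,f)  →  {holds(f), linked(c), linked(f), marked(b), marked(c), marked(f), near(c), near(f)}
2. tag(b,f)  →  {holds(f), linked(b), linked(c), marked(b), marked(c), marked(f), near(c), near(f)}
3. bind(b)  →  {holds(b), holds(f), linked(b), linked(c), marked(c), marked(f), near(b), near(c), near(f)}
optimal plan length = 3; 3 > 1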